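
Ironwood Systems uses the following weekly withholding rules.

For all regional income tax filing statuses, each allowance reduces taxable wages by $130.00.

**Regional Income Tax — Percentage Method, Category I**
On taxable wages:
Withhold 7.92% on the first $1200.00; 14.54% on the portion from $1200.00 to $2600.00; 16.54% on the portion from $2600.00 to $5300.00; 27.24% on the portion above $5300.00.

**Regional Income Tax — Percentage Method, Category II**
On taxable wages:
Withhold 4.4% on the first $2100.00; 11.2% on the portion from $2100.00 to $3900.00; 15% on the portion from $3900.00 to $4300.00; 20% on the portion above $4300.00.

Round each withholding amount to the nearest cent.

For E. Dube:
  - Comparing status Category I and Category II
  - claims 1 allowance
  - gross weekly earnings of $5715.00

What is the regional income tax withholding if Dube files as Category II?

Regional Income Tax (Category II): taxable = $5715.00 − 1×$130.00 = $5585.00
  $354.00 + 20% × ($5585.00 − $4300.00) = $354.00 + 20% × $1285.00 = $611.00

$611.00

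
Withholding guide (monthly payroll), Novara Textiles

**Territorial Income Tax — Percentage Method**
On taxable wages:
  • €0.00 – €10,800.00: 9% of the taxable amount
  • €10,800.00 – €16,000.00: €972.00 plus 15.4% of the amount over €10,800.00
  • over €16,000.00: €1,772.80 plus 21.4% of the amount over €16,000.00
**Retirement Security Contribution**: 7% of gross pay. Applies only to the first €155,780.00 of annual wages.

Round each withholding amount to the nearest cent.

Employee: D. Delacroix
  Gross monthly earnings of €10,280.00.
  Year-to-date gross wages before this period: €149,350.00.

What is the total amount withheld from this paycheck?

Territorial Income Tax: taxable = €10,280.00
  9% × €10,280.00 = €925.20
Retirement Security Contribution: cap €155,780.00 − YTD €149,350.00 = €6,430.00 subject; 7% × €6,430.00 = €450.10
Total: €925.20 + €450.10 = €1,375.30

€1,375.30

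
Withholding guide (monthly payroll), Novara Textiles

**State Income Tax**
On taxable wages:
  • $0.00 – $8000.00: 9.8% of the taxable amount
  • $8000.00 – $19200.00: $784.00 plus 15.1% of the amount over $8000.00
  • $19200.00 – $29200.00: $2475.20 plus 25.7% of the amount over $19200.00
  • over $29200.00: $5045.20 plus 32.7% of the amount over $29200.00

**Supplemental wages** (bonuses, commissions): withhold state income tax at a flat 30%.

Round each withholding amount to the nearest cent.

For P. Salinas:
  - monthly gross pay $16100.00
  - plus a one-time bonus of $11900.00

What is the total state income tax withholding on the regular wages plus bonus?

State Income Tax: taxable = $16100.00
  $784.00 + 15.1% × ($16100.00 − $8000.00) = $784.00 + 15.1% × $8100.00 = $2007.10
Supplemental (30% flat on bonus): 30% × $11900.00 = $3570.00
Total state income tax: $2007.10 + $3570.00 = $5577.10

$5577.10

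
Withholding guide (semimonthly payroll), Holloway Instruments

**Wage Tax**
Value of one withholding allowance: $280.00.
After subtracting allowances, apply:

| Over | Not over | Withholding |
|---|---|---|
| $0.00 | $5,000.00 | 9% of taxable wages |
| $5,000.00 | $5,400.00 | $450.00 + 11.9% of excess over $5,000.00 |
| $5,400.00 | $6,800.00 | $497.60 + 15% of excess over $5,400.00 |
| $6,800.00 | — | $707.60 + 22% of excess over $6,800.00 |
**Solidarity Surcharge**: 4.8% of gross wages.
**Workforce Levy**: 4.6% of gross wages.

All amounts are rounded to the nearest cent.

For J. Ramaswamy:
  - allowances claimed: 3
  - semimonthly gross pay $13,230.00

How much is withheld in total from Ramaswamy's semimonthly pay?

Wage Tax: taxable = $13,230.00 − 3×$280.00 = $12,390.00
  $707.60 + 22% × ($12,390.00 − $6,800.00) = $707.60 + 22% × $5,590.00 = $1,937.40
Solidarity Surcharge: 4.8% × $13,230.00 = $635.04
Workforce Levy: 4.6% × $13,230.00 = $608.58
Total: $1,937.40 + $635.04 + $608.58 = $3,181.02

$3,181.02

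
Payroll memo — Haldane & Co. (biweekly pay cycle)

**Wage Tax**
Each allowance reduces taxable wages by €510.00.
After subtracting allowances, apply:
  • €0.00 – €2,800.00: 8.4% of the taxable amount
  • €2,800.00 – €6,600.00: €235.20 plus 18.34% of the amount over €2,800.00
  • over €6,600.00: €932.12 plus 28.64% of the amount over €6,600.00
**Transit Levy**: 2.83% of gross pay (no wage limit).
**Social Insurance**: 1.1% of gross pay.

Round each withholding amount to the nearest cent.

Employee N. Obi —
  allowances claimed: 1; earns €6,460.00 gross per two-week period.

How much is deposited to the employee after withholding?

€5,393.21

Wage Tax: taxable = €6,460.00 − 1×€510.00 = €5,950.00
  €235.20 + 18.34% × (€5,950.00 − €2,800.00) = €235.20 + 18.34% × €3,150.00 = €812.91
Transit Levy: 2.83% × €6,460.00 = €182.82
Social Insurance: 1.1% × €6,460.00 = €71.06
Total withheld: €812.91 + €182.82 + €71.06 = €1,066.79
Net pay: €6,460.00 − €1,066.79 = €5,393.21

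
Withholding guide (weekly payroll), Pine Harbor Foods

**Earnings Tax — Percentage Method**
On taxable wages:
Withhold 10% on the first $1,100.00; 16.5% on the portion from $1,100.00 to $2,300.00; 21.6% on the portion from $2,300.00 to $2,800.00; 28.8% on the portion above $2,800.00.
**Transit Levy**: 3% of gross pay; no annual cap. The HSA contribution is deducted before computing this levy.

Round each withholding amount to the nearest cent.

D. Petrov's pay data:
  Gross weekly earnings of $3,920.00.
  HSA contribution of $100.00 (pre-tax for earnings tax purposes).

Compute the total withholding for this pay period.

Earnings Tax: taxable = $3,920.00 − $100.00 = $3,820.00
  $416.00 + 28.8% × ($3,820.00 − $2,800.00) = $416.00 + 28.8% × $1,020.00 = $709.76
Transit Levy: 3% × $3,820.00 = $114.60
Total: $709.76 + $114.60 = $824.36

$824.36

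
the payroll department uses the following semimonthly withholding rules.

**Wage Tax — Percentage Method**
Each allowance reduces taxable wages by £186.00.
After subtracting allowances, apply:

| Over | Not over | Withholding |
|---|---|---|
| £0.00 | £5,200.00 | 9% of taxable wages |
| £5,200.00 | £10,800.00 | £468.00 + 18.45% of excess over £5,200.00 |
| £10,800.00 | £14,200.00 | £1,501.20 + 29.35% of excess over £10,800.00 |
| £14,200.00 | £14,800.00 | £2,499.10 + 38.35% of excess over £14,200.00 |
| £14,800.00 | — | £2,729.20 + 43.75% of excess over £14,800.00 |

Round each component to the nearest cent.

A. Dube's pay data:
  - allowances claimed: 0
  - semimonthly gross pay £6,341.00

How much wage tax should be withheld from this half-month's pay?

£678.51

Wage Tax: taxable = £6,341.00
  £468.00 + 18.45% × (£6,341.00 − £5,200.00) = £468.00 + 18.45% × £1,141.00 = £678.51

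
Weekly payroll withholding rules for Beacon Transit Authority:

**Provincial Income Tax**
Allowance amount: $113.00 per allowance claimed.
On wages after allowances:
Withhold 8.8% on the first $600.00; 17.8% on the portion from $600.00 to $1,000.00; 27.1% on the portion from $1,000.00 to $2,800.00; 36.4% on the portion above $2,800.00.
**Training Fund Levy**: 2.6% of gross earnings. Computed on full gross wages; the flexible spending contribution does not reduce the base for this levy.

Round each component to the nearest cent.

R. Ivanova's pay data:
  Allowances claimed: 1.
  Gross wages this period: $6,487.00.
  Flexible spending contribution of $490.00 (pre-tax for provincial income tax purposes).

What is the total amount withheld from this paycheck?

Provincial Income Tax: taxable = $6,487.00 − $490.00 − 1×$113.00 = $5,884.00
  $611.80 + 36.4% × ($5,884.00 − $2,800.00) = $611.80 + 36.4% × $3,084.00 = $1,734.38
Training Fund Levy: 2.6% × $6,487.00 = $168.66
Total: $1,734.38 + $168.66 = $1,903.04

$1,903.04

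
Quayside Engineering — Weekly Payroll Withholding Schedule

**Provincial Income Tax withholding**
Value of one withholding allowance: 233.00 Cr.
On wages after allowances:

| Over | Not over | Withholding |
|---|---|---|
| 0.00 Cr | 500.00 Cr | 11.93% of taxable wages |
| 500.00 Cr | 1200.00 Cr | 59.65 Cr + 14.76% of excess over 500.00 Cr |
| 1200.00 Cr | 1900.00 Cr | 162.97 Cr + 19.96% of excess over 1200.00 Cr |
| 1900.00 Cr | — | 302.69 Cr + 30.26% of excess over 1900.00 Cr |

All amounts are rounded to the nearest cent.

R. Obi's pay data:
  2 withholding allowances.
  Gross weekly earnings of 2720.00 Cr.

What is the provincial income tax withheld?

Provincial Income Tax: taxable = 2720.00 Cr − 2×233.00 Cr = 2254.00 Cr
  302.69 Cr + 30.26% × (2254.00 Cr − 1900.00 Cr) = 302.69 Cr + 30.26% × 354.00 Cr = 409.81 Cr

409.81 Cr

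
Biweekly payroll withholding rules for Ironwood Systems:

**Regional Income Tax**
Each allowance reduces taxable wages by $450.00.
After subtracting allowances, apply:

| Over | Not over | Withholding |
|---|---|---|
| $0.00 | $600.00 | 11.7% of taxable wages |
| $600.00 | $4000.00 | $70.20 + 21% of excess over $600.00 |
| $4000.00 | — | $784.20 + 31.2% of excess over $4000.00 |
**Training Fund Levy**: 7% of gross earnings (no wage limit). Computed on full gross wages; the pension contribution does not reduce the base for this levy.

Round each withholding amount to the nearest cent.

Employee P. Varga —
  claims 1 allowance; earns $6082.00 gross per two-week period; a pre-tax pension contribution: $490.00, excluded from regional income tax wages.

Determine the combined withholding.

Regional Income Tax: taxable = $6082.00 − $490.00 − 1×$450.00 = $5142.00
  $784.20 + 31.2% × ($5142.00 − $4000.00) = $784.20 + 31.2% × $1142.00 = $1140.50
Training Fund Levy: 7% × $6082.00 = $425.74
Total: $1140.50 + $425.74 = $1566.24

$1566.24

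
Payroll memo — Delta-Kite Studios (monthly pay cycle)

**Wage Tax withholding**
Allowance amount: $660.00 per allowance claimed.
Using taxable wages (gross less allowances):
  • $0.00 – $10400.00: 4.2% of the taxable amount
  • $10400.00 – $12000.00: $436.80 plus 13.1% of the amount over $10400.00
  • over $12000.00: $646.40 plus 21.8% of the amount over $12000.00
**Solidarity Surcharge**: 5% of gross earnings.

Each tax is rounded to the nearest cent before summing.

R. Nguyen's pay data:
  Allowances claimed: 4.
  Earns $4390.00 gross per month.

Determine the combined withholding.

$293.00

Wage Tax: taxable = $4390.00 − 4×$660.00 = $1750.00
  4.2% × $1750.00 = $73.50
Solidarity Surcharge: 5% × $4390.00 = $219.50
Total: $73.50 + $219.50 = $293.00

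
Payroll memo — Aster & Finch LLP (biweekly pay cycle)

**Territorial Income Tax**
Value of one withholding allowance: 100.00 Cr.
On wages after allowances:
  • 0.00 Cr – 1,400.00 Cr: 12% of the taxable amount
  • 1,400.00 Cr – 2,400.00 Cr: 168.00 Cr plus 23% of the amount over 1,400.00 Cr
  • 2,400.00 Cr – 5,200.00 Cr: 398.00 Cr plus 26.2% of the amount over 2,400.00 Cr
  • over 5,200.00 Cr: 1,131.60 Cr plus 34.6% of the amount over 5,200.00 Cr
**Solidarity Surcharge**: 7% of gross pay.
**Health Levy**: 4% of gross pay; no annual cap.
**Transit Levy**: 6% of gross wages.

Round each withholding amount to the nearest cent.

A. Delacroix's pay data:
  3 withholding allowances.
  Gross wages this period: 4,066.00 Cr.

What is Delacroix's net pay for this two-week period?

2,618.89 Cr

Territorial Income Tax: taxable = 4,066.00 Cr − 3×100.00 Cr = 3,766.00 Cr
  398.00 Cr + 26.2% × (3,766.00 Cr − 2,400.00 Cr) = 398.00 Cr + 26.2% × 1,366.00 Cr = 755.89 Cr
Solidarity Surcharge: 7% × 4,066.00 Cr = 284.62 Cr
Health Levy: 4% × 4,066.00 Cr = 162.64 Cr
Transit Levy: 6% × 4,066.00 Cr = 243.96 Cr
Total withheld: 755.89 Cr + 284.62 Cr + 162.64 Cr + 243.96 Cr = 1,447.11 Cr
Net pay: 4,066.00 Cr − 1,447.11 Cr = 2,618.89 Cr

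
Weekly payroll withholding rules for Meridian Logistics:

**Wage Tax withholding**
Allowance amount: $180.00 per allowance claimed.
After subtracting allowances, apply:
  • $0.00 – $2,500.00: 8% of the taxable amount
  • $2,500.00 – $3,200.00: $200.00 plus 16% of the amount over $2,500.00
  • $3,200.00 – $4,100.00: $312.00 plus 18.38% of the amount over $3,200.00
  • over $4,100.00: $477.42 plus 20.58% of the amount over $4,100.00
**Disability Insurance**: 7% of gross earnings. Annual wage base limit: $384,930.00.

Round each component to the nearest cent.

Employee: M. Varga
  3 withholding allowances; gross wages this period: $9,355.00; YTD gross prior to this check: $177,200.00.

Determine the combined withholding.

$2,102.62

Wage Tax: taxable = $9,355.00 − 3×$180.00 = $8,815.00
  $477.42 + 20.58% × ($8,815.00 − $4,100.00) = $477.42 + 20.58% × $4,715.00 = $1,447.77
Disability Insurance: 7% × $9,355.00 = $654.85
Total: $1,447.77 + $654.85 = $2,102.62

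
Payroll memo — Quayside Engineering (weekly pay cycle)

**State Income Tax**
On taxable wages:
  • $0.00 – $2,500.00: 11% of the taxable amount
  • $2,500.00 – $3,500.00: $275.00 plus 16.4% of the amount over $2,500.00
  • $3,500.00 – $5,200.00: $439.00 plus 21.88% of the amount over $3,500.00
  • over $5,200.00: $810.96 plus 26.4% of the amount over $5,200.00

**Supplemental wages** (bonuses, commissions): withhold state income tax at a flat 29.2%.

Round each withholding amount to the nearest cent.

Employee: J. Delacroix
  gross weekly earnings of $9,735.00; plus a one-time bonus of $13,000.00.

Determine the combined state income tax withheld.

$5,804.20

State Income Tax: taxable = $9,735.00
  $810.96 + 26.4% × ($9,735.00 − $5,200.00) = $810.96 + 26.4% × $4,535.00 = $2,008.20
Supplemental (29.2% flat on bonus): 29.2% × $13,000.00 = $3,796.00
Total state income tax: $2,008.20 + $3,796.00 = $5,804.20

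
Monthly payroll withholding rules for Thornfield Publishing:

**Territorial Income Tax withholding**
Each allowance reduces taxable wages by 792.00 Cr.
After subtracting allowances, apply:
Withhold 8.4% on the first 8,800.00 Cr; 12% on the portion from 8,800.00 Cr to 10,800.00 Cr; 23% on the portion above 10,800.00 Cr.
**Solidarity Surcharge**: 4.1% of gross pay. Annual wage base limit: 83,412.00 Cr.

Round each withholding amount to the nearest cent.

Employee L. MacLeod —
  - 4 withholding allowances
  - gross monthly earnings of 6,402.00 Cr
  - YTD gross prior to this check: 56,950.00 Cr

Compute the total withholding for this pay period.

Territorial Income Tax: taxable = 6,402.00 Cr − 4×792.00 Cr = 3,234.00 Cr
  8.4% × 3,234.00 Cr = 271.66 Cr
Solidarity Surcharge: 4.1% × 6,402.00 Cr = 262.48 Cr
Total: 271.66 Cr + 262.48 Cr = 534.14 Cr

534.14 Cr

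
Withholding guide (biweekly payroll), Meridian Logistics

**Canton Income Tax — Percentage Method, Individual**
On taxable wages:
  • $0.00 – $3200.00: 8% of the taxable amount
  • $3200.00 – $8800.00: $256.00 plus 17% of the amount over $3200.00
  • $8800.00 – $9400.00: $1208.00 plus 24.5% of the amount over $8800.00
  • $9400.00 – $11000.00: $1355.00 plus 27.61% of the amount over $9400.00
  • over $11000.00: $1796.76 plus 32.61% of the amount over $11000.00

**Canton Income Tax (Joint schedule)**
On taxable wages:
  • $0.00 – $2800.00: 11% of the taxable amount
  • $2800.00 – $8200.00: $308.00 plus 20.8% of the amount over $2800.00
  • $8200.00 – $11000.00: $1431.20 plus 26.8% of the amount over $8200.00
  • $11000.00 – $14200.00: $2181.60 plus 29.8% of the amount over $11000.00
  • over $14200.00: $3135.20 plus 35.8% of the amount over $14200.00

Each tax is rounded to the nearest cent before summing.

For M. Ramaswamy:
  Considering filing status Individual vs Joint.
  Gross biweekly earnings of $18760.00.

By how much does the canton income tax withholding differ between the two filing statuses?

Canton Income Tax (Individual): taxable = $18760.00
  $1796.76 + 32.61% × ($18760.00 − $11000.00) = $1796.76 + 32.61% × $7760.00 = $4327.30
Canton Income Tax (Joint): taxable = $18760.00
  $3135.20 + 35.8% × ($18760.00 − $14200.00) = $3135.20 + 35.8% × $4560.00 = $4767.68
Difference: |$4327.30 − $4767.68| = $440.38 (higher under Joint)

$440.38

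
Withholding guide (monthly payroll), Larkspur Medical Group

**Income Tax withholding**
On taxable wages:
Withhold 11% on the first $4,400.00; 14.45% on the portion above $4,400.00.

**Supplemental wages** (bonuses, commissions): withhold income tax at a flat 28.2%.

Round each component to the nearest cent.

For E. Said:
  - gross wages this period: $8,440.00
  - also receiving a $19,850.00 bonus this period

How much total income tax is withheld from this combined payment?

$6,665.48

Income Tax: taxable = $8,440.00
  $484.00 + 14.45% × ($8,440.00 − $4,400.00) = $484.00 + 14.45% × $4,040.00 = $1,067.78
Supplemental (28.2% flat on bonus): 28.2% × $19,850.00 = $5,597.70
Total income tax: $1,067.78 + $5,597.70 = $6,665.48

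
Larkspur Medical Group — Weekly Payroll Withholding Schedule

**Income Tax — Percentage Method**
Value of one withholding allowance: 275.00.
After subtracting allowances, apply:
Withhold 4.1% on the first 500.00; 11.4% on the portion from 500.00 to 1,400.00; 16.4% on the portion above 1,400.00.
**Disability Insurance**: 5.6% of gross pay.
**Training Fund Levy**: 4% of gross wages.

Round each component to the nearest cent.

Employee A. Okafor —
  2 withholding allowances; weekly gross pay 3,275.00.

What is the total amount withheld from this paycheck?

Income Tax: taxable = 3,275.00 − 2×275.00 = 2,725.00
  123.10 + 16.4% × (2,725.00 − 1,400.00) = 123.10 + 16.4% × 1,325.00 = 340.40
Disability Insurance: 5.6% × 3,275.00 = 183.40
Training Fund Levy: 4% × 3,275.00 = 131.00
Total: 340.40 + 183.40 + 131.00 = 654.80

654.80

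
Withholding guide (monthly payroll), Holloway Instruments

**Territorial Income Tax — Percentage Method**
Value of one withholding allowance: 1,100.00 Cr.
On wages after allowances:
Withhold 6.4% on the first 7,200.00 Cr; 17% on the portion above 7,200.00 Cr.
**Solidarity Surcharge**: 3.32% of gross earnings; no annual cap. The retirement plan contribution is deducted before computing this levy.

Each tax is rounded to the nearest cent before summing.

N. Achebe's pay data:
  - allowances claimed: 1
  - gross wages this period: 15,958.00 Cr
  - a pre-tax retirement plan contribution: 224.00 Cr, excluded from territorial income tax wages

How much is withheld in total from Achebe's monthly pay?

Territorial Income Tax: taxable = 15,958.00 Cr − 224.00 Cr − 1×1,100.00 Cr = 14,634.00 Cr
  460.80 Cr + 17% × (14,634.00 Cr − 7,200.00 Cr) = 460.80 Cr + 17% × 7,434.00 Cr = 1,724.58 Cr
Solidarity Surcharge: 3.32% × 15,734.00 Cr = 522.37 Cr
Total: 1,724.58 Cr + 522.37 Cr = 2,246.95 Cr

2,246.95 Cr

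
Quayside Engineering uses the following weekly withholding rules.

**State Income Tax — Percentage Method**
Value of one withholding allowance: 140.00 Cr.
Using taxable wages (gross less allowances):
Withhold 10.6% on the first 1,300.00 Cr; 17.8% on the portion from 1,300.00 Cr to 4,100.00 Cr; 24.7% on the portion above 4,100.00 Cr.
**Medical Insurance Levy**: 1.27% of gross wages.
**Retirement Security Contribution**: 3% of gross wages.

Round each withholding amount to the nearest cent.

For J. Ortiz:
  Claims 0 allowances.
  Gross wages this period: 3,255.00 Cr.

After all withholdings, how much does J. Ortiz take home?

State Income Tax: taxable = 3,255.00 Cr
  137.80 Cr + 17.8% × (3,255.00 Cr − 1,300.00 Cr) = 137.80 Cr + 17.8% × 1,955.00 Cr = 485.79 Cr
Medical Insurance Levy: 1.27% × 3,255.00 Cr = 41.34 Cr
Retirement Security Contribution: 3% × 3,255.00 Cr = 97.65 Cr
Total withheld: 485.79 Cr + 41.34 Cr + 97.65 Cr = 624.78 Cr
Net pay: 3,255.00 Cr − 624.78 Cr = 2,630.22 Cr

2,630.22 Cr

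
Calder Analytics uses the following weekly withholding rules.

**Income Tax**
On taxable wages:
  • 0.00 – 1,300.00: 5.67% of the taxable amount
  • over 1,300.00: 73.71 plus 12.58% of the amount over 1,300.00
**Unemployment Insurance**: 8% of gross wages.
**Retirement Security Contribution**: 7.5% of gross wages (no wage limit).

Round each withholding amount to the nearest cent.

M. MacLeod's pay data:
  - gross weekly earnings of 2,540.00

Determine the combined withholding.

Income Tax: taxable = 2,540.00
  73.71 + 12.58% × (2,540.00 − 1,300.00) = 73.71 + 12.58% × 1,240.00 = 229.70
Unemployment Insurance: 8% × 2,540.00 = 203.20
Retirement Security Contribution: 7.5% × 2,540.00 = 190.50
Total: 229.70 + 203.20 + 190.50 = 623.40

623.40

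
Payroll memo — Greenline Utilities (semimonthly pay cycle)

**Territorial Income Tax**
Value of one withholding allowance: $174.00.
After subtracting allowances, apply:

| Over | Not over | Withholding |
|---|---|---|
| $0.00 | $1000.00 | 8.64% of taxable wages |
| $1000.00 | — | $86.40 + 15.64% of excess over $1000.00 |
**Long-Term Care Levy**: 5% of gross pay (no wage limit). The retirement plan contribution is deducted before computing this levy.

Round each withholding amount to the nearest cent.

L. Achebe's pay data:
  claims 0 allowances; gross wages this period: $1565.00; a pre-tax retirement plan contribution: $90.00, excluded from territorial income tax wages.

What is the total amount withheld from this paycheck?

$234.44

Territorial Income Tax: taxable = $1565.00 − $90.00 = $1475.00
  $86.40 + 15.64% × ($1475.00 − $1000.00) = $86.40 + 15.64% × $475.00 = $160.69
Long-Term Care Levy: 5% × $1475.00 = $73.75
Total: $160.69 + $73.75 = $234.44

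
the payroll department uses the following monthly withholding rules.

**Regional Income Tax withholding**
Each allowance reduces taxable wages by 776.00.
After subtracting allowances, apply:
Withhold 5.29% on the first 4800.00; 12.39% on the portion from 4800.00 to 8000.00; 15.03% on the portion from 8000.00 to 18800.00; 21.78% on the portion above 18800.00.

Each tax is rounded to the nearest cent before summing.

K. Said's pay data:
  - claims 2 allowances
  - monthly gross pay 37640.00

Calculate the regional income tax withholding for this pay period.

Regional Income Tax: taxable = 37640.00 − 2×776.00 = 36088.00
  2273.64 + 21.78% × (36088.00 − 18800.00) = 2273.64 + 21.78% × 17288.00 = 6038.97

6038.97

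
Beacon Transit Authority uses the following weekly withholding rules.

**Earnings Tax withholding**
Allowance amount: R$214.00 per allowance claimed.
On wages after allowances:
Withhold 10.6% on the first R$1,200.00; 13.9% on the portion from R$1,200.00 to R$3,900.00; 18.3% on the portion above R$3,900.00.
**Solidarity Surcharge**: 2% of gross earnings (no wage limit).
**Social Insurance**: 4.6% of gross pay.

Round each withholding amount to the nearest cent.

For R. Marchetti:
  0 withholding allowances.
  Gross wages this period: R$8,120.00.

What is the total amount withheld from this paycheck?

Earnings Tax: taxable = R$8,120.00
  R$502.50 + 18.3% × (R$8,120.00 − R$3,900.00) = R$502.50 + 18.3% × R$4,220.00 = R$1,274.76
Solidarity Surcharge: 2% × R$8,120.00 = R$162.40
Social Insurance: 4.6% × R$8,120.00 = R$373.52
Total: R$1,274.76 + R$162.40 + R$373.52 = R$1,810.68

R$1,810.68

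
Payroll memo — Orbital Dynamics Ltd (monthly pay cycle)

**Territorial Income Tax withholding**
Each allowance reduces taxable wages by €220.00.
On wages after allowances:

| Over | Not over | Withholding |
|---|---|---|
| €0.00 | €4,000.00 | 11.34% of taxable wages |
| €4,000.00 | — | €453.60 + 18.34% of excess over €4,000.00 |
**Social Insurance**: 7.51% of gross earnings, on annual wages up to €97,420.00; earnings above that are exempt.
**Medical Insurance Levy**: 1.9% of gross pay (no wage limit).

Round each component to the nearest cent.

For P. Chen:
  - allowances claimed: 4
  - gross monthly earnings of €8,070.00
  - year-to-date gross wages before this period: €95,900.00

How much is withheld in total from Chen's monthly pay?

Territorial Income Tax: taxable = €8,070.00 − 4×€220.00 = €7,190.00
  €453.60 + 18.34% × (€7,190.00 − €4,000.00) = €453.60 + 18.34% × €3,190.00 = €1,038.65
Social Insurance: cap €97,420.00 − YTD €95,900.00 = €1,520.00 subject; 7.51% × €1,520.00 = €114.15
Medical Insurance Levy: 1.9% × €8,070.00 = €153.33
Total: €1,038.65 + €114.15 + €153.33 = €1,306.13

€1,306.13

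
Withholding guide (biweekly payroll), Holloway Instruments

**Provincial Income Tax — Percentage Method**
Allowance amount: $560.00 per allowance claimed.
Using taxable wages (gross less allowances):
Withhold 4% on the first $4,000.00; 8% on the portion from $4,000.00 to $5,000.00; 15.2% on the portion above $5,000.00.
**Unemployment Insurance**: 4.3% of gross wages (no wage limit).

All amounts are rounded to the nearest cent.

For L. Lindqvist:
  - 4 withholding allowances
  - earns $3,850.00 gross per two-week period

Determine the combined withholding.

$229.95

Provincial Income Tax: taxable = $3,850.00 − 4×$560.00 = $1,610.00
  4% × $1,610.00 = $64.40
Unemployment Insurance: 4.3% × $3,850.00 = $165.55
Total: $64.40 + $165.55 = $229.95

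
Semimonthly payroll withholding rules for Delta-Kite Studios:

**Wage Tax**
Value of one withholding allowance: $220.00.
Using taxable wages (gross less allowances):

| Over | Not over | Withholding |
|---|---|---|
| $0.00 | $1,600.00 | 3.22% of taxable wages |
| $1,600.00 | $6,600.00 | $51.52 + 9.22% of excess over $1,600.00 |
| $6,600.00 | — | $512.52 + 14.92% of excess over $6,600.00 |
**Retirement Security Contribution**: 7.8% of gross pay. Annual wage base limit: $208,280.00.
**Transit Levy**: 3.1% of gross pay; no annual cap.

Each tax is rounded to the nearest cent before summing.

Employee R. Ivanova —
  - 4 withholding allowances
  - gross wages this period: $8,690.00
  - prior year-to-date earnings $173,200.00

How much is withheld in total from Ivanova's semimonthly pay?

Wage Tax: taxable = $8,690.00 − 4×$220.00 = $7,810.00
  $512.52 + 14.92% × ($7,810.00 − $6,600.00) = $512.52 + 14.92% × $1,210.00 = $693.05
Retirement Security Contribution: 7.8% × $8,690.00 = $677.82
Transit Levy: 3.1% × $8,690.00 = $269.39
Total: $693.05 + $677.82 + $269.39 = $1,640.26

$1,640.26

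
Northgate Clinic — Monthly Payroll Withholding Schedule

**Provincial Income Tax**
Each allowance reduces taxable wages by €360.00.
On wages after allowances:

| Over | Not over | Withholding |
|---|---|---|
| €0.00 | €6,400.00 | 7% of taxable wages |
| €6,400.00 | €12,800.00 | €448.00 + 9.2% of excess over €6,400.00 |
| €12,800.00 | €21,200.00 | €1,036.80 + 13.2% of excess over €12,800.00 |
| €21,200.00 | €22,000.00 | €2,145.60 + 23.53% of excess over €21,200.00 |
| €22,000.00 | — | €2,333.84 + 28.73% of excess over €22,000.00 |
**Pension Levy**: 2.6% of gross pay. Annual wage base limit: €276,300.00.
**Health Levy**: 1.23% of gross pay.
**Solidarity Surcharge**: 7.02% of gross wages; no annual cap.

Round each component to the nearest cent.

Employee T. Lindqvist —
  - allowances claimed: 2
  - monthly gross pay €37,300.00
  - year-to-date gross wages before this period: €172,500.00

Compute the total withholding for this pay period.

€10,569.72

Provincial Income Tax: taxable = €37,300.00 − 2×€360.00 = €36,580.00
  €2,333.84 + 28.73% × (€36,580.00 − €22,000.00) = €2,333.84 + 28.73% × €14,580.00 = €6,522.67
Pension Levy: 2.6% × €37,300.00 = €969.80
Health Levy: 1.23% × €37,300.00 = €458.79
Solidarity Surcharge: 7.02% × €37,300.00 = €2,618.46
Total: €6,522.67 + €969.80 + €458.79 + €2,618.46 = €10,569.72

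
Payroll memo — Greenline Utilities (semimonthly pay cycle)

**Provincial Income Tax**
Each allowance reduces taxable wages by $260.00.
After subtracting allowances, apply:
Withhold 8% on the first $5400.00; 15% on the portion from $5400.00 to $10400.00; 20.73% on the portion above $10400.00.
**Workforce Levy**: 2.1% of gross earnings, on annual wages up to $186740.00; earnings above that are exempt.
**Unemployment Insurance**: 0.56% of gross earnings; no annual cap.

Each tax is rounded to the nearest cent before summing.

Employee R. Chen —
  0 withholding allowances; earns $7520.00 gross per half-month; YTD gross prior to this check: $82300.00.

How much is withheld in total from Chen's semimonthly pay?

$950.03

Provincial Income Tax: taxable = $7520.00
  $432.00 + 15% × ($7520.00 − $5400.00) = $432.00 + 15% × $2120.00 = $750.00
Workforce Levy: 2.1% × $7520.00 = $157.92
Unemployment Insurance: 0.56% × $7520.00 = $42.11
Total: $750.00 + $157.92 + $42.11 = $950.03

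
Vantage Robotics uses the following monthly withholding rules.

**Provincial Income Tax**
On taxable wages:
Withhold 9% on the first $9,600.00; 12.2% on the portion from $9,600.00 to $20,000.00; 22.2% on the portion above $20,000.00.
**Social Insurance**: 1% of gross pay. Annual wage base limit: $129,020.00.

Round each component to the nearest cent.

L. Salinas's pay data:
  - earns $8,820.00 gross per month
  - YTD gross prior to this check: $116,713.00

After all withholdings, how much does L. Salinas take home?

Provincial Income Tax: taxable = $8,820.00
  9% × $8,820.00 = $793.80
Social Insurance: 1% × $8,820.00 = $88.20
Total withheld: $793.80 + $88.20 = $882.00
Net pay: $8,820.00 − $882.00 = $7,938.00

$7,938.00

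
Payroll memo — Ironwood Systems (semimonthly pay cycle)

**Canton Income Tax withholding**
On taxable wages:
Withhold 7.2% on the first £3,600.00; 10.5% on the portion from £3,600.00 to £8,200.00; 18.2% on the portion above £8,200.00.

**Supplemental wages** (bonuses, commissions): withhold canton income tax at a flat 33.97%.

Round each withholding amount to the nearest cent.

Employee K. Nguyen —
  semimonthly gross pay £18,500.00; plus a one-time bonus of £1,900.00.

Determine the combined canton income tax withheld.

£3,262.23

Canton Income Tax: taxable = £18,500.00
  £742.20 + 18.2% × (£18,500.00 − £8,200.00) = £742.20 + 18.2% × £10,300.00 = £2,616.80
Supplemental (33.97% flat on bonus): 33.97% × £1,900.00 = £645.43
Total canton income tax: £2,616.80 + £645.43 = £3,262.23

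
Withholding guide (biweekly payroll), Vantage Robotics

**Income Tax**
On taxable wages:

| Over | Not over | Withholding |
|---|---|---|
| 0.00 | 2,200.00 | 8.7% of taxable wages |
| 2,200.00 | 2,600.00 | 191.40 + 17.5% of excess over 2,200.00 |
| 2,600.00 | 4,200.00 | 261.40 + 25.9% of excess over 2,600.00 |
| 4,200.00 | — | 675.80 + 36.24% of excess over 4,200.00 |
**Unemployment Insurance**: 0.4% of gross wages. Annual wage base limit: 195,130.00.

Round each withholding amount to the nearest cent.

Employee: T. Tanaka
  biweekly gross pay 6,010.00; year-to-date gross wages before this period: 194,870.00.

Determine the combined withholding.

Income Tax: taxable = 6,010.00
  675.80 + 36.24% × (6,010.00 − 4,200.00) = 675.80 + 36.24% × 1,810.00 = 1,331.74
Unemployment Insurance: cap 195,130.00 − YTD 194,870.00 = 260.00 subject; 0.4% × 260.00 = 1.04
Total: 1,331.74 + 1.04 = 1,332.78

1,332.78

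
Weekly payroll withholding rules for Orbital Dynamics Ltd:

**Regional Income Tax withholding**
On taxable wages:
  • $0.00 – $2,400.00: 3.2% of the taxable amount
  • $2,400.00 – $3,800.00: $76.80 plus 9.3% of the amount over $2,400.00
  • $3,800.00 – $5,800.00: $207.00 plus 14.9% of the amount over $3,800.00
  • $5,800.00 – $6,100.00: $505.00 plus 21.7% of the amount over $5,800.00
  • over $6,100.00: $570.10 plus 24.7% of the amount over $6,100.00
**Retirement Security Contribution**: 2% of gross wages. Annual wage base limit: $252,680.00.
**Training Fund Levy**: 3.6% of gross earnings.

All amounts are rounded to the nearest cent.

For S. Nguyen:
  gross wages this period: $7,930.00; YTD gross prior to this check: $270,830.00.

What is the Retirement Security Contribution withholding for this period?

$0.00

Retirement Security Contribution: YTD $270,830.00 ≥ cap $252,680.00 → $0.00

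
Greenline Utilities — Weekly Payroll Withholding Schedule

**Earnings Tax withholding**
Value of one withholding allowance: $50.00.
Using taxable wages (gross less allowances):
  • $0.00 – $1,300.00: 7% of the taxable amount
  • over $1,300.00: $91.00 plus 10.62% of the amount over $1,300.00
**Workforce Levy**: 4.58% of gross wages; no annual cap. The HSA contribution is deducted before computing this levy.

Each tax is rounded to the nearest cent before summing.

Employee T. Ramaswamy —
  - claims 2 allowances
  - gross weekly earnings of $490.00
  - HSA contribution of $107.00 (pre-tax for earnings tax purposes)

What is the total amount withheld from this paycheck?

Earnings Tax: taxable = $490.00 − $107.00 − 2×$50.00 = $283.00
  7% × $283.00 = $19.81
Workforce Levy: 4.58% × $383.00 = $17.54
Total: $19.81 + $17.54 = $37.35

$37.35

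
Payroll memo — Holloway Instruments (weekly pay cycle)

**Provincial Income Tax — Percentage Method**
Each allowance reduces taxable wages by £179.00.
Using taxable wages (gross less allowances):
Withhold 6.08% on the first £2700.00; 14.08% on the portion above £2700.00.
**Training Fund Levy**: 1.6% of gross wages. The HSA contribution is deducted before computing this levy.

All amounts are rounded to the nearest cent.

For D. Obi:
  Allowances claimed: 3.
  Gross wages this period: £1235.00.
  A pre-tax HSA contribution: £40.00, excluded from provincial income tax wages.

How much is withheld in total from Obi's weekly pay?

£59.13

Provincial Income Tax: taxable = £1235.00 − £40.00 − 3×£179.00 = £658.00
  6.08% × £658.00 = £40.01
Training Fund Levy: 1.6% × £1195.00 = £19.12
Total: £40.01 + £19.12 = £59.13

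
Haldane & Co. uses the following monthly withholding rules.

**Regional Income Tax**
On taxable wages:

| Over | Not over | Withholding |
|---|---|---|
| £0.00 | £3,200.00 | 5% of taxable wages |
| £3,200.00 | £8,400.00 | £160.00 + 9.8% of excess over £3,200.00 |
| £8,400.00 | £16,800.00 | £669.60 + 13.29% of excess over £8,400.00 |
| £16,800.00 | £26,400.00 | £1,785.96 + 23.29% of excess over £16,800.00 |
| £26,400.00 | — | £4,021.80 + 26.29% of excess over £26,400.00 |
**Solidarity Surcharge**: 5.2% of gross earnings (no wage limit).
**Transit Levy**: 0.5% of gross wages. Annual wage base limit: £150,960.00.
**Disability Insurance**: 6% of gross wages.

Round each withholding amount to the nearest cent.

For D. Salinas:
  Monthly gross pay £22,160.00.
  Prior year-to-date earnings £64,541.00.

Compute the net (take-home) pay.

£16,532.98

Regional Income Tax: taxable = £22,160.00
  £1,785.96 + 23.29% × (£22,160.00 − £16,800.00) = £1,785.96 + 23.29% × £5,360.00 = £3,034.30
Solidarity Surcharge: 5.2% × £22,160.00 = £1,152.32
Transit Levy: 0.5% × £22,160.00 = £110.80
Disability Insurance: 6% × £22,160.00 = £1,329.60
Total withheld: £3,034.30 + £1,152.32 + £110.80 + £1,329.60 = £5,627.02
Net pay: £22,160.00 − £5,627.02 = £16,532.98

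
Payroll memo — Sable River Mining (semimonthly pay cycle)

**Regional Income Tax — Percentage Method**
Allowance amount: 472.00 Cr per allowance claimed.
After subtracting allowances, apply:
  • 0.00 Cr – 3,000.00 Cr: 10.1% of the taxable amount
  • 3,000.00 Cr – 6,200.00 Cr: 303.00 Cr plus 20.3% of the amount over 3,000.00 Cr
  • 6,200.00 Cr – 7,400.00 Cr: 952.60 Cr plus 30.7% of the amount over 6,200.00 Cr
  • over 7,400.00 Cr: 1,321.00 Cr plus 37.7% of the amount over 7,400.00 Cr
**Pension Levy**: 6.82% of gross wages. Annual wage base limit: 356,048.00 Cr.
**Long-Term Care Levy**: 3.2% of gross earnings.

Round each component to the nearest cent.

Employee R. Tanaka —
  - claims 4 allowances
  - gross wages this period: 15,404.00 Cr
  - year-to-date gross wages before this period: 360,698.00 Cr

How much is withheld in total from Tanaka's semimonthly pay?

4,119.66 Cr

Regional Income Tax: taxable = 15,404.00 Cr − 4×472.00 Cr = 13,516.00 Cr
  1,321.00 Cr + 37.7% × (13,516.00 Cr − 7,400.00 Cr) = 1,321.00 Cr + 37.7% × 6,116.00 Cr = 3,626.73 Cr
Pension Levy: YTD 360,698.00 Cr ≥ cap 356,048.00 Cr → 0.00 Cr
Long-Term Care Levy: 3.2% × 15,404.00 Cr = 492.93 Cr
Total: 3,626.73 Cr + 0.00 Cr + 492.93 Cr = 4,119.66 Cr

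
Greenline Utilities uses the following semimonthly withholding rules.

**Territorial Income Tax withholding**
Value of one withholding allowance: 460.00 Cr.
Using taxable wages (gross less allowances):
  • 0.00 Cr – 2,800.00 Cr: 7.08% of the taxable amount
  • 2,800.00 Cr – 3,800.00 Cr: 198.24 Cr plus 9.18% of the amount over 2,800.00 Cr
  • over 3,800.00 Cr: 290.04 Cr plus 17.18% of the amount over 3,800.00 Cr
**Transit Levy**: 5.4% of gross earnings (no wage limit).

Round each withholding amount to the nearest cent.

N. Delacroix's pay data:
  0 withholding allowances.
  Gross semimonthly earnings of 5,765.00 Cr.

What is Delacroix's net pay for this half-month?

Territorial Income Tax: taxable = 5,765.00 Cr
  290.04 Cr + 17.18% × (5,765.00 Cr − 3,800.00 Cr) = 290.04 Cr + 17.18% × 1,965.00 Cr = 627.63 Cr
Transit Levy: 5.4% × 5,765.00 Cr = 311.31 Cr
Total withheld: 627.63 Cr + 311.31 Cr = 938.94 Cr
Net pay: 5,765.00 Cr − 938.94 Cr = 4,826.06 Cr

4,826.06 Cr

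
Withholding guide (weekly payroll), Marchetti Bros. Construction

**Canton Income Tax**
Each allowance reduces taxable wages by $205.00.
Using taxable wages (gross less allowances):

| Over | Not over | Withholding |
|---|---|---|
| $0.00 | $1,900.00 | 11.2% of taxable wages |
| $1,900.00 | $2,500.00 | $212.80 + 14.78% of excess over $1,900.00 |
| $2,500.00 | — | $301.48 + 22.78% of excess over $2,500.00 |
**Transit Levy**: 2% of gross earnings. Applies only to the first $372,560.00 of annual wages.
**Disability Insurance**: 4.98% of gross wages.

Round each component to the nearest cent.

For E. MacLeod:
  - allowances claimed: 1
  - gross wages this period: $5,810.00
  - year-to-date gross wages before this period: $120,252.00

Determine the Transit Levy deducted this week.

$116.20

Transit Levy: 2% × $5,810.00 = $116.20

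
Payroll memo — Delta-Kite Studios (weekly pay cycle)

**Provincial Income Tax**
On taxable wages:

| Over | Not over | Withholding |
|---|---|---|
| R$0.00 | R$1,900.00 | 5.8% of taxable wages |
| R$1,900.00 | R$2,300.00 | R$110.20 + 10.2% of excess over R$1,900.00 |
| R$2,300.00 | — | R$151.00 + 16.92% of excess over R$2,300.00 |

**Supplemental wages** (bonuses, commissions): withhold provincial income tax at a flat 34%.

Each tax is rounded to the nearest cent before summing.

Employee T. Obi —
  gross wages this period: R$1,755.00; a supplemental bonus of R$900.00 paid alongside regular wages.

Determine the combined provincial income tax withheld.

Provincial Income Tax: taxable = R$1,755.00
  5.8% × R$1,755.00 = R$101.79
Supplemental (34% flat on bonus): 34% × R$900.00 = R$306.00
Total provincial income tax: R$101.79 + R$306.00 = R$407.79

R$407.79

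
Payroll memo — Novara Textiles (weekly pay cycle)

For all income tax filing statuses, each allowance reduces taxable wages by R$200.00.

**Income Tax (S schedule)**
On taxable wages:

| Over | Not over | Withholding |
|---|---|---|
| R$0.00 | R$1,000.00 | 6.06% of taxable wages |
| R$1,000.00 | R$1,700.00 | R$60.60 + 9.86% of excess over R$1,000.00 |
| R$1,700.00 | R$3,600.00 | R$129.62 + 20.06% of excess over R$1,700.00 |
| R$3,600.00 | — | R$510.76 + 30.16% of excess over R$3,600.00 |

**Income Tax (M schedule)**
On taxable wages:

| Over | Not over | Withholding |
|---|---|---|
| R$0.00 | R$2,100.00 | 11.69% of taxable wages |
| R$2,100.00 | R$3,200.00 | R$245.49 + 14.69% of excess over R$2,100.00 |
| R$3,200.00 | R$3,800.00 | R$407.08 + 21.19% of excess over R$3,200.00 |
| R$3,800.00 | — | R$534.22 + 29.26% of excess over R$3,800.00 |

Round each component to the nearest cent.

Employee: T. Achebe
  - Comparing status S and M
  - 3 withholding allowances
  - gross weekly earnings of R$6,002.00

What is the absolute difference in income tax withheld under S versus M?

R$51.27

Income Tax (S): taxable = R$6,002.00 − 3×R$200.00 = R$5,402.00
  R$510.76 + 30.16% × (R$5,402.00 − R$3,600.00) = R$510.76 + 30.16% × R$1,802.00 = R$1,054.24
Income Tax (M): taxable = R$6,002.00 − 3×R$200.00 = R$5,402.00
  R$534.22 + 29.26% × (R$5,402.00 − R$3,800.00) = R$534.22 + 29.26% × R$1,602.00 = R$1,002.97
Difference: |R$1,054.24 − R$1,002.97| = R$51.27 (higher under S)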